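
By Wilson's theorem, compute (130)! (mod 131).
By Wilson's theorem, (130)! ≡ -1 ≡ 130 (mod 131)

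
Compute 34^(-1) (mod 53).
Since 53 is prime, by Fermat 34^(-1) ≡ 34^{51} ≡ 39 (mod 53). Verify: 34 × 39 = 1326 ≡ 1 (mod 53)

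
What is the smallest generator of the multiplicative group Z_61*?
g = 2. Powers: [2, 4, 8, 16, 32, 3, 6, 12, ...] generates all 60 non-zero residues.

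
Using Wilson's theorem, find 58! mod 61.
(60)! = (58)! × (59) × (60) ≡ -1 mod 61. So (58)! ≡ -1 × [(60)(59)]^(-1) ≡ 30 mod 61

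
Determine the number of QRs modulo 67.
The squaring map on Z_67* is 2-to-1, so there are (66)/2 = 33 QRs.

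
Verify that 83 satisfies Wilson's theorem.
(82)! mod 83 = 82. Since this equals -1 mod 83, Wilson confirms 83 is prime.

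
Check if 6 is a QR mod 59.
By Euler's criterion: 6^{29} ≡ 58 (mod 59). Since this equals -1 (≡ 58), 6 is not a QR.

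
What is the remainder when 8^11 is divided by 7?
Using Fermat: 8^{6} ≡ 1 mod 7. 11 ≡ 5 mod 6. So 8^{11} ≡ 8^{5} ≡ 1 mod 7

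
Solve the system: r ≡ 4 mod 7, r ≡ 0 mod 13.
M = 7 × 13 = 91. M₁ = 13, y₁ ≡ 6 mod 7. M₂ = 7, y₂ ≡ 2 mod 13. r = 4×13×6 + 0×7×2 ≡ 39 mod 91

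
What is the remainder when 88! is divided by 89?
By Wilson's theorem, (88)! ≡ -1 ≡ 88 (mod 89)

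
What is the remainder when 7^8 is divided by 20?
By repeated squaring (mod 20): 7^{1}≡7, 7^{2}≡9, 7^{4}≡1, 7^{8}≡1. So 7^{8} ≡ 1 (mod 20)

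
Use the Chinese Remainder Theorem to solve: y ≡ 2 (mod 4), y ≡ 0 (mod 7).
M = 4 × 7 = 28. M₁ = 7, y₁ ≡ 3 (mod 4). M₂ = 4, y₂ ≡ 2 (mod 7). y = 2×7×3 + 0×4×2 ≡ 14 (mod 28)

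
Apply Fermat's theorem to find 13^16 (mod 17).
By Fermat's Little Theorem, 13^{16} ≡ 1 (mod 17) since 17 is prime and gcd(13, 17) = 1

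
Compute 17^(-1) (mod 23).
Since 23 is prime, by Fermat 17^(-1) ≡ 17^{21} ≡ 19 (mod 23). Verify: 17 × 19 = 323 ≡ 1 (mod 23)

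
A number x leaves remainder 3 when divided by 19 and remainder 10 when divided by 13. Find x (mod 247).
M = 19 × 13 = 247. M₁ = 13, y₁ ≡ 3 (mod 19). M₂ = 19, y₂ ≡ 11 (mod 13). x = 3×13×3 + 10×19×11 ≡ 231 (mod 247)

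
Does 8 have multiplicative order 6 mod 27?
Powers of 8 mod 27: 8^1≡8, 8^2≡10, 8^3≡26, 8^4≡19, 8^5≡17, 8^6≡1. First k with 8^k≡1 is k=6. Yes, ord_27(8) = 6.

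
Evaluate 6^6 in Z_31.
By repeated squaring mod 31: 6^{1}≡6, 6^{2}≡5, 6^{4}≡25. Then 6^{6} = 6^{4+2} ≡ 25 × 5 ≡ 1 mod 31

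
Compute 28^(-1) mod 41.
Since 41 is prime, by Fermat 28^(-1) ≡ 28^{39} ≡ 22 mod 41. Verify: 28 × 22 = 616 ≡ 1 mod 41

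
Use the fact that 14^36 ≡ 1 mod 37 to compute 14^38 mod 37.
By Fermat: 14^{36} ≡ 1 mod 37. So 14^{38} = 14^{36} · 14^{2} ≡ 14^{2} ≡ 11 mod 37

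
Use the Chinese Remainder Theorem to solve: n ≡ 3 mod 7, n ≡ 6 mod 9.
M = 7 × 9 = 63. M₁ = 9, y₁ ≡ 4 mod 7. M₂ = 7, y₂ ≡ 4 mod 9. n = 3×9×4 + 6×7×4 ≡ 24 mod 63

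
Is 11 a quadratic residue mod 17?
By Euler's criterion: 11^{8} ≡ 16 (mod 17). Since this equals -1 (≡ 16), 11 is not a QR.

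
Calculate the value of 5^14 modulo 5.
By repeated squaring mod 5: 5^{1}≡0, 5^{2}≡0, 5^{4}≡0, 5^{8}≡0. Then 5^{14} = 5^{8+4+2} ≡ 0 × 0 × 0 ≡ 0 mod 5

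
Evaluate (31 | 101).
(31/101) = 31^{50} mod 101 = 1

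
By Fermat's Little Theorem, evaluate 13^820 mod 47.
By Fermat: 13^{46} ≡ 1 mod 47. 820 ≡ 38 mod 46. So 13^{820} ≡ 13^{38} ≡ 14 mod 47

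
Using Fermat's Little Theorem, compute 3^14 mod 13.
By Fermat: 3^{12} ≡ 1 mod 13. So 3^{14} = 3^{12} · 3^{2} ≡ 3^{2} ≡ 9 mod 13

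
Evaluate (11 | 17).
(11/17) = 11^{8} mod 17 = -1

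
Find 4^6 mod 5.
Using Fermat: 4^{4} ≡ 1 mod 5. 6 ≡ 2 mod 4. So 4^{6} ≡ 4^{2} ≡ 1 mod 5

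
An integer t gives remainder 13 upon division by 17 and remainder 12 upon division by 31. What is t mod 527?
M = 17 × 31 = 527. M₁ = 31, y₁ ≡ 11 mod 17. M₂ = 17, y₂ ≡ 11 mod 31. t = 13×31×11 + 12×17×11 ≡ 353 mod 527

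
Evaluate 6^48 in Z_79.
By repeated squaring (mod 79): 6^{1}≡6, 6^{2}≡36, 6^{4}≡32, 6^{8}≡76, 6^{16}≡9, 6^{32}≡2. Then 6^{48} = 6^{32+16} ≡ 2 × 9 ≡ 18 (mod 79)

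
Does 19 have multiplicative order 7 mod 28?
Powers of 19 mod 28: 19^1≡19, 19^2≡25, 19^3≡27, 19^4≡9, 19^5≡3, 19^6≡1. Already 19^6≡1, so the order is 6 < 7. No, the actual order is 6.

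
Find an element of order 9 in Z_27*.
4 has order 9 mod 27 since 4^{9} ≡ 1 (mod 27) and no smaller power works.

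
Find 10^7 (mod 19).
By repeated squaring (mod 19): 10^{1}≡10, 10^{2}≡5, 10^{4}≡6. Then 10^{7} = 10^{4+2+1} ≡ 6 × 5 × 10 ≡ 15 (mod 19)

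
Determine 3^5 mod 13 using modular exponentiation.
By repeated squaring mod 13: 3^{1}≡3, 3^{2}≡9, 3^{4}≡3. Then 3^{5} = 3^{4+1} ≡ 3 × 3 ≡ 9 mod 13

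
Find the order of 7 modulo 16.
Powers of 7 mod 16: 7^1≡7, 7^2≡1. Order = 2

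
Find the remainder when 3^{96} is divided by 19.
By Fermat: 3^{18} ≡ 1 mod 19. 96 = 5×18 + 6. So 3^{96} ≡ 3^{6} ≡ 7 mod 19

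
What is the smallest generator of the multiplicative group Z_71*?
g = 7. For each prime q|70: 7^{35}≡70, 7^{14}≡54, 7^{10}≡45, none ≡ 1, so ord_71(7) = 70 and 7 is a primitive root.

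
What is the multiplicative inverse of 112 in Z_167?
Since 167 is prime, by Fermat 112^(-1) ≡ 112^{165} ≡ 85 (mod 167). Verify: 112 × 85 = 9520 ≡ 1 (mod 167)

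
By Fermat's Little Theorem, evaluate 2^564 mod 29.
By Fermat: 2^{28} ≡ 1 (mod 29). 564 ≡ 4 (mod 28). So 2^{564} ≡ 2^{4} ≡ 16 (mod 29)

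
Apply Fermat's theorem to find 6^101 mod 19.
By Fermat: 6^{18} ≡ 1 mod 19. 101 = 5×18 + 11. So 6^{101} ≡ 6^{11} ≡ 17 mod 19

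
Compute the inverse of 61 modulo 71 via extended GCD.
Extended GCD: 61(7) + 71(-6) = 1. So 61^(-1) ≡ 7 (mod 71). Verify: 61 × 7 = 427 ≡ 1 (mod 71)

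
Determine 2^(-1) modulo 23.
Since 23 is prime, by Fermat 2^(-1) ≡ 2^{21} ≡ 12 (mod 23). Verify: 2 × 12 = 24 ≡ 1 (mod 23)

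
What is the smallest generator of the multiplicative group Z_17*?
g = 3. Powers: [3, 9, 10, 13, 5, 15, 11, 16, ...] generates all 16 non-zero residues.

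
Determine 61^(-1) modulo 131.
Since 131 is prime, by Fermat 61^(-1) ≡ 61^{129} ≡ 58 (mod 131). Verify: 61 × 58 = 3538 ≡ 1 (mod 131)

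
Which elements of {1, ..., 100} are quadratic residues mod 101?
QRs mod 101: {1, 4, 5, 6, 9, 13, 14, 16, 17, 19, 20, 21, 22, 23, 24, 25, 30, 31, 33, 36, 37, 43, 45, 47, 49, 52, 54, 56, 58, 64, 65, 68, 70, 71, 76, 77, 78, 79, 80, 81, 82, 84, 85, 87, 88, 92, 95, 96, 97, 100}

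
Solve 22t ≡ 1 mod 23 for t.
Since 23 is prime, by Fermat 22^(-1) ≡ 22^{21} ≡ 22 mod 23. Verify: 22 × 22 = 484 ≡ 1 mod 23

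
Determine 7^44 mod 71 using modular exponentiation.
By repeated squaring mod 71: 7^{1}≡7, 7^{2}≡49, 7^{4}≡58, 7^{8}≡27, 7^{16}≡19, 7^{32}≡6. Then 7^{44} = 7^{32+8+4} ≡ 6 × 27 × 58 ≡ 24 mod 71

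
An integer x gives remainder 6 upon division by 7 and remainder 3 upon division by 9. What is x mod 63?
M = 7 × 9 = 63. M₁ = 9, y₁ ≡ 4 mod 7. M₂ = 7, y₂ ≡ 4 mod 9. x = 6×9×4 + 3×7×4 ≡ 48 mod 63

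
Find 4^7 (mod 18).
By repeated squaring (mod 18): 4^{1}≡4, 4^{2}≡16, 4^{4}≡4. Then 4^{7} = 4^{4+2+1} ≡ 4 × 16 × 4 ≡ 4 (mod 18)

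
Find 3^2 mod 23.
3^{2} = 9 ≡ 9 mod 23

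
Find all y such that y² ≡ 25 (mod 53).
The square roots of 25 mod 53 are 5 and 48. Verify: 5² = 25 ≡ 25 (mod 53)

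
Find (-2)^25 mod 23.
Using Fermat: (-2)^{22} ≡ 1 mod 23. 25 ≡ 3 mod 22. So (-2)^{25} ≡ (-2)^{3} ≡ 15 mod 23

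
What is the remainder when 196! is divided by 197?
By Wilson's theorem, (196)! ≡ -1 ≡ 196 mod 197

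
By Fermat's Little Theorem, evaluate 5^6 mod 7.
By Fermat's Little Theorem, 5^{6} ≡ 1 mod 7 since 7 is prime and gcd(5, 7) = 1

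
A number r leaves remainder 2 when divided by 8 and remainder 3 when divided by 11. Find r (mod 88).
M = 8 × 11 = 88. M₁ = 11, y₁ ≡ 3 (mod 8). M₂ = 8, y₂ ≡ 7 (mod 11). r = 2×11×3 + 3×8×7 ≡ 58 (mod 88)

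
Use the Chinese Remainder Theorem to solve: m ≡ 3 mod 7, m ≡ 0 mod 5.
M = 7 × 5 = 35. M₁ = 5, y₁ ≡ 3 mod 7. M₂ = 7, y₂ ≡ 3 mod 5. m = 3×5×3 + 0×7×3 ≡ 10 mod 35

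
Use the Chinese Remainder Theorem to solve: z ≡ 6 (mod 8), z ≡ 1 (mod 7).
M = 8 × 7 = 56. M₁ = 7, y₁ ≡ 7 (mod 8). M₂ = 8, y₂ ≡ 1 (mod 7). z = 6×7×7 + 1×8×1 ≡ 22 (mod 56)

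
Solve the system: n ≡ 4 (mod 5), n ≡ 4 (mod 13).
M = 5 × 13 = 65. M₁ = 13, y₁ ≡ 2 (mod 5). M₂ = 5, y₂ ≡ 8 (mod 13). n = 4×13×2 + 4×5×8 ≡ 4 (mod 65)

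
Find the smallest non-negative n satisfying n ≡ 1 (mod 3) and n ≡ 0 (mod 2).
M = 3 × 2 = 6. M₁ = 2, y₁ ≡ 2 (mod 3). M₂ = 3, y₂ ≡ 1 (mod 2). n = 1×2×2 + 0×3×1 ≡ 4 (mod 6)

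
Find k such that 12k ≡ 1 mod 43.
Since 43 is prime, by Fermat 12^(-1) ≡ 12^{41} ≡ 18 mod 43. Verify: 12 × 18 = 216 ≡ 1 mod 43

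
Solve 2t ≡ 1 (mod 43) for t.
Since 43 is prime, by Fermat 2^(-1) ≡ 2^{41} ≡ 22 (mod 43). Verify: 2 × 22 = 44 ≡ 1 (mod 43)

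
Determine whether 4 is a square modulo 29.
By Euler's criterion: 4^{14} ≡ 1 (mod 29). Since this equals 1, 4 is a QR.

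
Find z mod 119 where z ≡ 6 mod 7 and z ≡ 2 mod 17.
M = 7 × 17 = 119. M₁ = 17, y₁ ≡ 5 mod 7. M₂ = 7, y₂ ≡ 5 mod 17. z = 6×17×5 + 2×7×5 ≡ 104 mod 119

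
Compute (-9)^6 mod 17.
By repeated squaring (mod 17): (-9)^{1}≡8, (-9)^{2}≡13, (-9)^{4}≡16. Then (-9)^{6} = (-9)^{4+2} ≡ 16 × 13 ≡ 4 (mod 17)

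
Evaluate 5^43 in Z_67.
By repeated squaring mod 67: 5^{1}≡5, 5^{2}≡25, 5^{4}≡22, 5^{8}≡15, 5^{16}≡24, 5^{32}≡40. Then 5^{43} = 5^{32+8+2+1} ≡ 40 × 15 × 25 × 5 ≡ 27 mod 67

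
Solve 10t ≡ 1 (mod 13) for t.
Since 13 is prime, by Fermat 10^(-1) ≡ 10^{11} ≡ 4 (mod 13). Verify: 10 × 4 = 40 ≡ 1 (mod 13)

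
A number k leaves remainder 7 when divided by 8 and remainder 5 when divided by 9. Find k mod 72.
M = 8 × 9 = 72. M₁ = 9, y₁ ≡ 1 mod 8. M₂ = 8, y₂ ≡ 8 mod 9. k = 7×9×1 + 5×8×8 ≡ 23 mod 72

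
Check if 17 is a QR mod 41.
By Euler's criterion: 17^{20} ≡ 40 mod 41. Since this equals -1 (≡ 40), 17 is not a QR.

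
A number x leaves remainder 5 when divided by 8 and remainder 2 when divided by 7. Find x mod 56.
M = 8 × 7 = 56. M₁ = 7, y₁ ≡ 7 mod 8. M₂ = 8, y₂ ≡ 1 mod 7. x = 5×7×7 + 2×8×1 ≡ 37 mod 56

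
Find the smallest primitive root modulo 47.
g = 5. Powers: [5, 25, 31, 14, 23, 21, ...] generates all 46 non-zero residues.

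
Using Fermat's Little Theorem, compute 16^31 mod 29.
By Fermat: 16^{28} ≡ 1 mod 29. So 16^{31} = 16^{28} · 16^{3} ≡ 16^{3} ≡ 7 mod 29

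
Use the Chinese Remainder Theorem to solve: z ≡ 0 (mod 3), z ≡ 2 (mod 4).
M = 3 × 4 = 12. M₁ = 4, y₁ ≡ 1 (mod 3). M₂ = 3, y₂ ≡ 3 (mod 4). z = 0×4×1 + 2×3×3 ≡ 6 (mod 12)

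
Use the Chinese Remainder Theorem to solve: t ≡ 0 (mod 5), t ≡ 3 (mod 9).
M = 5 × 9 = 45. M₁ = 9, y₁ ≡ 4 (mod 5). M₂ = 5, y₂ ≡ 2 (mod 9). t = 0×9×4 + 3×5×2 ≡ 30 (mod 45)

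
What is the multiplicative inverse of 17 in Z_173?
Since 173 is prime, by Fermat 17^(-1) ≡ 17^{171} ≡ 112 (mod 173). Verify: 17 × 112 = 1904 ≡ 1 (mod 173)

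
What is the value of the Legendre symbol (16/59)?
(16/59) = 16^{29} mod 59 = 1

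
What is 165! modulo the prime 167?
(166)! = (165)! × (166) ≡ -1 mod 167. So (165)! ≡ -1 × (166)^(-1) ≡ (-1)×(-1) = 1 mod 167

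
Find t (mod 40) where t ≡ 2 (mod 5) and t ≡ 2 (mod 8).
M = 5 × 8 = 40. M₁ = 8, y₁ ≡ 2 (mod 5). M₂ = 5, y₂ ≡ 5 (mod 8). t = 2×8×2 + 2×5×5 ≡ 2 (mod 40)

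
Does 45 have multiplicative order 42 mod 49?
Powers of 45 mod 49: 45^1≡45, 45^2≡16, 45^3≡34, 45^4≡11, 45^5≡5, 45^6≡29, 45^7≡31, 45^8≡23, 45^9≡6, 45^10≡25, 45^11≡47, 45^12≡8, 45^13≡17, 45^14≡30, 45^15≡27, 45^16≡39, 45^17≡40, 45^18≡36, 45^19≡3, 45^20≡37, 45^21≡48, 45^22≡4, 45^23≡33, 45^24≡15, 45^25≡38, 45^26≡44, 45^27≡20, 45^28≡18, 45^29≡26, 45^30≡43, 45^31≡24, 45^32≡2, 45^33≡41, 45^34≡32, 45^35≡19, 45^36≡22, 45^37≡10, 45^38≡9, 45^39≡13, 45^40≡46, 45^41≡12, 45^42≡1. First k with 45^k≡1 is k=42. Yes, ord_49(45) = 42.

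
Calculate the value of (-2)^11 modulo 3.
Using Fermat: (-2)^{2} ≡ 1 (mod 3). 11 ≡ 1 (mod 2). So (-2)^{11} ≡ (-2)^{1} ≡ 1 (mod 3)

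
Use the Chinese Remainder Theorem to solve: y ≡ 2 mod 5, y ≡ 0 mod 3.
M = 5 × 3 = 15. M₁ = 3, y₁ ≡ 2 mod 5. M₂ = 5, y₂ ≡ 2 mod 3. y = 2×3×2 + 0×5×2 ≡ 12 mod 15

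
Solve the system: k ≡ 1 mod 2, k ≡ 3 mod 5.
M = 2 × 5 = 10. M₁ = 5, y₁ ≡ 1 mod 2. M₂ = 2, y₂ ≡ 3 mod 5. k = 1×5×1 + 3×2×3 ≡ 3 mod 10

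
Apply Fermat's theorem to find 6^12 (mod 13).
By Fermat's Little Theorem, 6^{12} ≡ 1 (mod 13) since 13 is prime and gcd(6, 13) = 1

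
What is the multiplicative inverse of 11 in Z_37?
Since 37 is prime, by Fermat 11^(-1) ≡ 11^{35} ≡ 27 (mod 37). Verify: 11 × 27 = 297 ≡ 1 (mod 37)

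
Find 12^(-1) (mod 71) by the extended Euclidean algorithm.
Extended GCD: 12(6) + 71(-1) = 1. So 12^(-1) ≡ 6 (mod 71). Verify: 12 × 6 = 72 ≡ 1 (mod 71)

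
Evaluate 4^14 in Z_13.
Using Fermat: 4^{12} ≡ 1 mod 13. 14 ≡ 2 mod 12. So 4^{14} ≡ 4^{2} ≡ 3 mod 13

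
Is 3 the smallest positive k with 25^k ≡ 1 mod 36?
Powers of 25 mod 36: 25^1≡25, 25^2≡13, 25^3≡1. First k with 25^k≡1 is k=3. Yes, ord_36(25) = 3.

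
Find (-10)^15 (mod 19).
By repeated squaring (mod 19): (-10)^{1}≡9, (-10)^{2}≡5, (-10)^{4}≡6, (-10)^{8}≡17. Then (-10)^{15} = (-10)^{8+4+2+1} ≡ 17 × 6 × 5 × 9 ≡ 11 (mod 19)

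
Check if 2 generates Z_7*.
2^{3} ≡ 1 mod 7 and 3 < 6, so ord_7(2) = 3 ≠ 6 and 2 is not a primitive root.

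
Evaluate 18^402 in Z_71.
Using Fermat: 18^{70} ≡ 1 (mod 71). 402 ≡ 52 (mod 70). So 18^{402} ≡ 18^{52} ≡ 2 (mod 71)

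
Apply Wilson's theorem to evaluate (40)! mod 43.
(42)! = (40)! × (41) × (42) ≡ -1 mod 43. So (40)! ≡ -1 × [(42)(41)]^(-1) ≡ 21 mod 43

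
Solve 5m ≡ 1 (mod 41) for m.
Since 41 is prime, by Fermat 5^(-1) ≡ 5^{39} ≡ 33 (mod 41). Verify: 5 × 33 = 165 ≡ 1 (mod 41)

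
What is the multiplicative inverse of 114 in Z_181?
Since 181 is prime, by Fermat 114^(-1) ≡ 114^{179} ≡ 27 (mod 181). Verify: 114 × 27 = 3078 ≡ 1 (mod 181)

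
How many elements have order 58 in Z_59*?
A prime p has φ(p-1) primitive roots; here φ(58) = 28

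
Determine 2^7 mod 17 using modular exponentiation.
By repeated squaring mod 17: 2^{1}≡2, 2^{2}≡4, 2^{4}≡16. Then 2^{7} = 2^{4+2+1} ≡ 16 × 4 × 2 ≡ 9 mod 17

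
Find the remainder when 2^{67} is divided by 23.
By Fermat: 2^{22} ≡ 1 (mod 23). 67 = 3×22 + 1. So 2^{67} ≡ 2^{1} ≡ 2 (mod 23)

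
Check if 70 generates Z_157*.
ord_157(70) divides 156. For each prime q|156: 70^{78}≡156, 70^{52}≡12, 70^{12}≡99, none ≡ 1. So 70 has order 156 and is a primitive root mod 157.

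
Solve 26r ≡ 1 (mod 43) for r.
Since 43 is prime, by Fermat 26^(-1) ≡ 26^{41} ≡ 5 (mod 43). Verify: 26 × 5 = 130 ≡ 1 (mod 43)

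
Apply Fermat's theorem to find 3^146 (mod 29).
By Fermat: 3^{28} ≡ 1 (mod 29). 146 ≡ 6 (mod 28). So 3^{146} ≡ 3^{6} ≡ 4 (mod 29)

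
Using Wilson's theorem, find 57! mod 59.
(58)! = (57)! × (58) ≡ -1 (mod 59). So (57)! ≡ -1 × (58)^(-1) ≡ (-1)×(-1) = 1 (mod 59)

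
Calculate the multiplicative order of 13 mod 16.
Powers of 13 mod 16: 13^1≡13, 13^2≡9, 13^3≡5, 13^4≡1. Order = 4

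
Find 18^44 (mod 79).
By repeated squaring (mod 79): 18^{1}≡18, 18^{2}≡8, 18^{4}≡64, 18^{8}≡67, 18^{16}≡65, 18^{32}≡38. Then 18^{44} = 18^{32+8+4} ≡ 38 × 67 × 64 ≡ 46 (mod 79)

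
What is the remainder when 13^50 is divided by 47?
Using Fermat: 13^{46} ≡ 1 mod 47. 50 ≡ 4 mod 46. So 13^{50} ≡ 13^{4} ≡ 32 mod 47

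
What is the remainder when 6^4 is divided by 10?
6^{4} = 1296 ≡ 6 (mod 10)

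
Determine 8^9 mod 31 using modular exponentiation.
By repeated squaring mod 31: 8^{1}≡8, 8^{2}≡2, 8^{4}≡4, 8^{8}≡16. Then 8^{9} = 8^{8+1} ≡ 16 × 8 ≡ 4 mod 31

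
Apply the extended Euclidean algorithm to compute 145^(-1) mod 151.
Extended GCD: 145(25) + 151(-24) = 1. So 145^(-1) ≡ 25 mod 151. Verify: 145 × 25 = 3625 ≡ 1 mod 151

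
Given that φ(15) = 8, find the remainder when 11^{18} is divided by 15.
By Euler: 11^{8} ≡ 1 mod 15 since gcd(11, 15) = 1. 18 = 2×8 + 2. So 11^{18} ≡ 11^{2} ≡ 1 mod 15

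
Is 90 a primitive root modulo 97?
ord_97(90) divides 96. For each prime q|96: 90^{48}≡96, 90^{32}≡35, none ≡ 1. So 90 has order 96 and is a primitive root mod 97.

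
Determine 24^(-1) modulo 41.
Since 41 is prime, by Fermat 24^(-1) ≡ 24^{39} ≡ 12 mod 41. Verify: 24 × 12 = 288 ≡ 1 mod 41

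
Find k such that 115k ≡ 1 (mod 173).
Since 173 is prime, by Fermat 115^(-1) ≡ 115^{171} ≡ 170 (mod 173). Verify: 115 × 170 = 19550 ≡ 1 (mod 173)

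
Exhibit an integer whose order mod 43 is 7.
4 has order 7 mod 43 since 4^{7} ≡ 1 (mod 43) and no smaller power works.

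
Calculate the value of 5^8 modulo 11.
By repeated squaring (mod 11): 5^{1}≡5, 5^{2}≡3, 5^{4}≡9, 5^{8}≡4. So 5^{8} ≡ 4 (mod 11)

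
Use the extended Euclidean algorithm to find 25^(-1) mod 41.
Extended GCD: 25(-18) + 41(11) = 1. So 25^(-1) ≡ -18 ≡ 23 (mod 41). Verify: 25 × 23 = 575 ≡ 1 (mod 41)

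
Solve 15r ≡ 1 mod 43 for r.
Since 43 is prime, by Fermat 15^(-1) ≡ 15^{41} ≡ 23 mod 43. Verify: 15 × 23 = 345 ≡ 1 mod 43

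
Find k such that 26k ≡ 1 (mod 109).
Since 109 is prime, by Fermat 26^(-1) ≡ 26^{107} ≡ 21 (mod 109). Verify: 26 × 21 = 546 ≡ 1 (mod 109)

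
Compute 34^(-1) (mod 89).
Since 89 is prime, by Fermat 34^(-1) ≡ 34^{87} ≡ 55 (mod 89). Verify: 34 × 55 = 1870 ≡ 1 (mod 89)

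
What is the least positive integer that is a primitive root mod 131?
g = 2. For each prime q|130: 2^{65}≡130, 2^{26}≡53, 2^{10}≡107, none ≡ 1, so ord_131(2) = 130 and 2 is a primitive root.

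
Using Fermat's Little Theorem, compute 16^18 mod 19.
By Fermat's Little Theorem, 16^{18} ≡ 1 (mod 19) since 19 is prime and gcd(16, 19) = 1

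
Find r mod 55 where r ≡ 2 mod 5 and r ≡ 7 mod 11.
M = 5 × 11 = 55. M₁ = 11, y₁ ≡ 1 mod 5. M₂ = 5, y₂ ≡ 9 mod 11. r = 2×11×1 + 7×5×9 ≡ 7 mod 55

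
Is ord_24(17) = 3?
Powers of 17 mod 24: 17^1≡17, 17^2≡1. Already 17^2≡1, so the order is 2 < 3. No, the actual order is 2.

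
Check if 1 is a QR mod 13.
By Euler's criterion: 1^{6} ≡ 1 mod 13. Since this equals 1, 1 is a QR.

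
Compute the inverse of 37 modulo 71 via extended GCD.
Extended GCD: 37(-23) + 71(12) = 1. So 37^(-1) ≡ -23 ≡ 48 mod 71. Verify: 37 × 48 = 1776 ≡ 1 mod 71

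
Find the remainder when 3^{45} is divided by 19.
By Fermat: 3^{18} ≡ 1 mod 19. 45 = 2×18 + 9. So 3^{45} ≡ 3^{9} ≡ 18 mod 19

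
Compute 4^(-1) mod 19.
Since 19 is prime, by Fermat 4^(-1) ≡ 4^{17} ≡ 5 mod 19. Verify: 4 × 5 = 20 ≡ 1 mod 19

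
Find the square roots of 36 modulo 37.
The square roots of 36 mod 37 are 6 and 31. Verify: 6² = 36 ≡ 36 mod 37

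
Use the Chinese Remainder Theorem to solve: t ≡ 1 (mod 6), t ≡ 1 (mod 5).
M = 6 × 5 = 30. M₁ = 5, y₁ ≡ 5 (mod 6). M₂ = 6, y₂ ≡ 1 (mod 5). t = 1×5×5 + 1×6×1 ≡ 1 (mod 30)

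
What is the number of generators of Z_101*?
There are φ(101-1) = φ(100) = 40 primitive roots modulo 101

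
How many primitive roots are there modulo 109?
A prime p has φ(p-1) primitive roots; here φ(108) = 36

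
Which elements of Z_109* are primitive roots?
There are φ(108) = 36 primitive roots mod 109: {6, 10, 11, 13, 14, 18, 24, 30, 37, 39, 40, 42, 44, 47, 50, 51, 52, 53, 56, 57, 58, 59, 62, 65, 67, 69, 70, 72, 79, 85, 91, 95, 96, 98, 99, 103}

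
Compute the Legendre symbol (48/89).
(48/89) = 48^{44} mod 89 = -1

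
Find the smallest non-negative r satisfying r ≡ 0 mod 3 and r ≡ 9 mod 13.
M = 3 × 13 = 39. M₁ = 13, y₁ ≡ 1 mod 3. M₂ = 3, y₂ ≡ 9 mod 13. r = 0×13×1 + 9×3×9 ≡ 9 mod 39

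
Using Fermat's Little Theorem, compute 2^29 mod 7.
By Fermat: 2^{6} ≡ 1 mod 7. 29 = 4×6 + 5. So 2^{29} ≡ 2^{5} ≡ 4 mod 7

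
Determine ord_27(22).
Powers of 22 mod 27: 22^1≡22, 22^2≡25, 22^3≡10, 22^4≡4, 22^5≡7, 22^6≡19, 22^7≡13, 22^8≡16, 22^9≡1. Order = 9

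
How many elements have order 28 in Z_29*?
There are φ(29-1) = φ(28) = 12 primitive roots modulo 29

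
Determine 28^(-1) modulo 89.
Since 89 is prime, by Fermat 28^(-1) ≡ 28^{87} ≡ 35 mod 89. Verify: 28 × 35 = 980 ≡ 1 mod 89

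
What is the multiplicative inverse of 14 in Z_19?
Since 19 is prime, by Fermat 14^(-1) ≡ 14^{17} ≡ 15 mod 19. Verify: 14 × 15 = 210 ≡ 1 mod 19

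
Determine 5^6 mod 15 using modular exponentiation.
By repeated squaring mod 15: 5^{1}≡5, 5^{2}≡10, 5^{4}≡10. Then 5^{6} = 5^{4+2} ≡ 10 × 10 ≡ 10 mod 15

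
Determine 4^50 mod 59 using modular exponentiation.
By repeated squaring (mod 59): 4^{1}≡4, 4^{2}≡16, 4^{4}≡20, 4^{8}≡46, 4^{16}≡51, 4^{32}≡5. Then 4^{50} = 4^{32+16+2} ≡ 5 × 51 × 16 ≡ 9 (mod 59)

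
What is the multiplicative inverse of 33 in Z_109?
Since 109 is prime, by Fermat 33^(-1) ≡ 33^{107} ≡ 76 (mod 109). Verify: 33 × 76 = 2508 ≡ 1 (mod 109)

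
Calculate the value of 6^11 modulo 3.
By repeated squaring mod 3: 6^{1}≡0, 6^{2}≡0, 6^{4}≡0, 6^{8}≡0. Then 6^{11} = 6^{8+2+1} ≡ 0 × 0 × 0 ≡ 0 mod 3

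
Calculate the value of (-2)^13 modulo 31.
By repeated squaring (mod 31): (-2)^{1}≡29, (-2)^{2}≡4, (-2)^{4}≡16, (-2)^{8}≡8. Then (-2)^{13} = (-2)^{8+4+1} ≡ 8 × 16 × 29 ≡ 23 (mod 31)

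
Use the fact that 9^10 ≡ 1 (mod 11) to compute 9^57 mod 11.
By Fermat: 9^{10} ≡ 1 (mod 11). 57 = 5×10 + 7. So 9^{57} ≡ 9^{7} ≡ 4 (mod 11)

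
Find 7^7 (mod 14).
By repeated squaring (mod 14): 7^{1}≡7, 7^{2}≡7, 7^{4}≡7. Then 7^{7} = 7^{4+2+1} ≡ 7 × 7 × 7 ≡ 7 (mod 14)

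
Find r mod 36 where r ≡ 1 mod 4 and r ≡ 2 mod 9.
M = 4 × 9 = 36. M₁ = 9, y₁ ≡ 1 mod 4. M₂ = 4, y₂ ≡ 7 mod 9. r = 1×9×1 + 2×4×7 ≡ 29 mod 36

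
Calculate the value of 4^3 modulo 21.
4^{3} = 64 ≡ 1 (mod 21)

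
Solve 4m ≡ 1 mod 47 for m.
Since 47 is prime, by Fermat 4^(-1) ≡ 4^{45} ≡ 12 mod 47. Verify: 4 × 12 = 48 ≡ 1 mod 47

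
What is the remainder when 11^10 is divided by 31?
By repeated squaring mod 31: 11^{1}≡11, 11^{2}≡28, 11^{4}≡9, 11^{8}≡19. Then 11^{10} = 11^{8+2} ≡ 19 × 28 ≡ 5 mod 31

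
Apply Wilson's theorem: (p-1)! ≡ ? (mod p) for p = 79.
By Wilson's theorem, (78)! ≡ -1 ≡ 78 (mod 79)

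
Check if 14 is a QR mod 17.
By Euler's criterion: 14^{8} ≡ 16 (mod 17). Since this equals -1 (≡ 16), 14 is not a QR.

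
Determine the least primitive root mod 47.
g = 5. For each prime q|46: 5^{23}≡46, 5^{2}≡25, none ≡ 1, so ord_47(5) = 46 and 5 is a primitive root.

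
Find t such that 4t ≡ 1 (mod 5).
Since 5 is prime, by Fermat 4^(-1) ≡ 4^{3} ≡ 4 (mod 5). Verify: 4 × 4 = 16 ≡ 1 (mod 5)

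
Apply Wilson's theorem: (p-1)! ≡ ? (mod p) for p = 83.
By Wilson's theorem, (82)! ≡ -1 ≡ 82 mod 83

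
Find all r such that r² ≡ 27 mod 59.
The square roots of 27 mod 59 are 26 and 33. Verify: 26² = 676 ≡ 27 mod 59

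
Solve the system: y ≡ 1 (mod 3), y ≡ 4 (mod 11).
M = 3 × 11 = 33. M₁ = 11, y₁ ≡ 2 (mod 3). M₂ = 3, y₂ ≡ 4 (mod 11). y = 1×11×2 + 4×3×4 ≡ 4 (mod 33)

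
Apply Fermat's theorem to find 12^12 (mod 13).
By Fermat's Little Theorem, 12^{12} ≡ 1 (mod 13) since 13 is prime and gcd(12, 13) = 1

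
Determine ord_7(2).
Powers of 2 mod 7: 2^1≡2, 2^2≡4, 2^3≡1. So the order of 2 is 3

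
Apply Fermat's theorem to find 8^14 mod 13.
By Fermat: 8^{12} ≡ 1 mod 13. So 8^{14} = 8^{12} · 8^{2} ≡ 8^{2} ≡ 12 mod 13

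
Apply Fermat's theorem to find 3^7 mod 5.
By Fermat: 3^{4} ≡ 1 mod 5. So 3^{7} = 3^{4} · 3^{3} ≡ 3^{3} ≡ 2 mod 5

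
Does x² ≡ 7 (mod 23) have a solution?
By Euler's criterion: 7^{11} ≡ 22 (mod 23). Since this equals -1 (≡ 22), 7 is not a QR.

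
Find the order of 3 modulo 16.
Powers of 3 mod 16: 3^1≡3, 3^2≡9, 3^3≡11, 3^4≡1. ord_16(3) = 4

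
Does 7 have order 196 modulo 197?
7^{98} ≡ 1 mod 197 and 98 < 196, so ord_197(7) = 98 ≠ 196 and 7 is not a primitive root.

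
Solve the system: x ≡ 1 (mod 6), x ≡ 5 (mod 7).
M = 6 × 7 = 42. M₁ = 7, y₁ ≡ 1 (mod 6). M₂ = 6, y₂ ≡ 6 (mod 7). x = 1×7×1 + 5×6×6 ≡ 19 (mod 42)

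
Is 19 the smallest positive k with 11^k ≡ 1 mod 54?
Powers of 11 mod 54: 11^1≡11, 11^2≡13, 11^3≡35, 11^4≡7, 11^5≡23, 11^6≡37, 11^7≡29, 11^8≡49, 11^9≡53, 11^10≡43, 11^11≡41, 11^12≡19, 11^13≡47, 11^14≡31, 11^15≡17, 11^16≡25, 11^17≡5, 11^18≡1. Already 11^18≡1, so the order is 18 < 19. No, the actual order is 18.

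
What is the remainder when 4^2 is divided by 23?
4^{2} = 16 ≡ 16 (mod 23)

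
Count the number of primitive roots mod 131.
A prime p has φ(p-1) primitive roots; here φ(130) = 48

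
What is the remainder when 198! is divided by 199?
By Wilson's theorem, (198)! ≡ -1 ≡ 198 (mod 199)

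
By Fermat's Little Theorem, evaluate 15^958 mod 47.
By Fermat: 15^{46} ≡ 1 mod 47. 958 ≡ 38 mod 46. So 15^{958} ≡ 15^{38} ≡ 17 mod 47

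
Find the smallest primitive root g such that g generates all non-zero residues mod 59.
g = 2. Powers: [2, 4, 8, 16, 32, 5, 10, 20, 40, ...] generates all 58 non-zero residues.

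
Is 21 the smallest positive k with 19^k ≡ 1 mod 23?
Powers of 19 mod 23: 19^1≡19, 19^2≡16, 19^3≡5, 19^4≡3, 19^5≡11, 19^6≡2, 19^7≡15, 19^8≡9, 19^9≡10, 19^10≡6, 19^11≡22, 19^12≡4, 19^13≡7, 19^14≡18, 19^15≡20, 19^16≡12, 19^17≡21, 19^18≡8, 19^19≡14, 19^20≡13, 19^21≡17, 19^22≡1. 19^21≡17≢1, so ord ≠ 21. No, the actual order is 22.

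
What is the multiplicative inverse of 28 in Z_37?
Since 37 is prime, by Fermat 28^(-1) ≡ 28^{35} ≡ 4 (mod 37). Verify: 28 × 4 = 112 ≡ 1 (mod 37)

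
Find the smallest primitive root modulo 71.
g = 7. For each prime q|70: 7^{35}≡70, 7^{14}≡54, 7^{10}≡45, none ≡ 1, so ord_71(7) = 70 and 7 is a primitive root.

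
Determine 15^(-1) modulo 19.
Since 19 is prime, by Fermat 15^(-1) ≡ 15^{17} ≡ 14 (mod 19). Verify: 15 × 14 = 210 ≡ 1 (mod 19)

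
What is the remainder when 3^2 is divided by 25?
3^{2} = 9 ≡ 9 (mod 25)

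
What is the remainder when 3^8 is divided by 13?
By repeated squaring (mod 13): 3^{1}≡3, 3^{2}≡9, 3^{4}≡3, 3^{8}≡9. So 3^{8} ≡ 9 (mod 13)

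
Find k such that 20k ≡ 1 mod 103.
Since 103 is prime, by Fermat 20^(-1) ≡ 20^{101} ≡ 67 mod 103. Verify: 20 × 67 = 1340 ≡ 1 mod 103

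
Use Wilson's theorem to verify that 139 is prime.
(138)! mod 139 = 138. Since this equals -1 mod 139, Wilson confirms 139 is prime.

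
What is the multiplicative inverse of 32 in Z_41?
Since 41 is prime, by Fermat 32^(-1) ≡ 32^{39} ≡ 9 mod 41. Verify: 32 × 9 = 288 ≡ 1 mod 41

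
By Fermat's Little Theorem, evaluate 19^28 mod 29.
By Fermat's Little Theorem, 19^{28} ≡ 1 mod 29 since 29 is prime and gcd(19, 29) = 1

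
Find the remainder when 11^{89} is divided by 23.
By Fermat: 11^{22} ≡ 1 (mod 23). 89 = 4×22 + 1. So 11^{89} ≡ 11^{1} ≡ 11 (mod 23)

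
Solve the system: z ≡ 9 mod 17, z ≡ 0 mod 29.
M = 17 × 29 = 493. M₁ = 29, y₁ ≡ 10 mod 17. M₂ = 17, y₂ ≡ 12 mod 29. z = 9×29×10 + 0×17×12 ≡ 145 mod 493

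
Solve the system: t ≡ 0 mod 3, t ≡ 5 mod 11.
M = 3 × 11 = 33. M₁ = 11, y₁ ≡ 2 mod 3. M₂ = 3, y₂ ≡ 4 mod 11. t = 0×11×2 + 5×3×4 ≡ 27 mod 33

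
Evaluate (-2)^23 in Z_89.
By repeated squaring mod 89: (-2)^{1}≡87, (-2)^{2}≡4, (-2)^{4}≡16, (-2)^{8}≡78, (-2)^{16}≡32. Then (-2)^{23} = (-2)^{16+4+2+1} ≡ 32 × 16 × 4 × 87 ≡ 87 mod 89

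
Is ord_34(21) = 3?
Powers of 21 mod 34: 21^1≡21, 21^2≡33, 21^3≡13, 21^4≡1. 21^3≡13≢1, so ord ≠ 3. No, the actual order is 4.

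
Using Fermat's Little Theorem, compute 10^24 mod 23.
By Fermat: 10^{22} ≡ 1 mod 23. So 10^{24} = 10^{22} · 10^{2} ≡ 10^{2} ≡ 8 mod 23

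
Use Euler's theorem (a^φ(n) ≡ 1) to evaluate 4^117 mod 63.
By Euler: 4^{36} ≡ 1 mod 63 since gcd(4, 63) = 1. 117 = 3×36 + 9. So 4^{117} ≡ 4^{9} ≡ 1 mod 63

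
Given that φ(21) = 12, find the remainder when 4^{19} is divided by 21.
By Euler: 4^{12} ≡ 1 mod 21 since gcd(4, 21) = 1. 19 = 1×12 + 7. So 4^{19} ≡ 4^{7} ≡ 4 mod 21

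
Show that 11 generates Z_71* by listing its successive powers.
11^1, 11^2, ..., 11^{70} mod 71: [11, 50, 53, 15, 23, 40, 14, 12, 61, 32, 68, 38, 63, 54, 26, 2, 22, 29, 35, 30, 46, 9, 28, 24, 51, 64, 65, 5, 55, 37, 52, 4, 44, 58, 70, 60, 21, 18, 56, 48, 31, 57, 59, 10, 39, 3, 33, 8, 17, 45, 69, 49, 42, 36, 41, 25, 62, 43, 47, 20, 7, 6, 66, 16, 34, 19, 67, 27, 13, 1]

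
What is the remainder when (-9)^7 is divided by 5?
Using Fermat: (-9)^{4} ≡ 1 (mod 5). 7 ≡ 3 (mod 4). So (-9)^{7} ≡ (-9)^{3} ≡ 1 (mod 5)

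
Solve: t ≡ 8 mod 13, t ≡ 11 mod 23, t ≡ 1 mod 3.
M = 13 × 23 × 3 = 897. M₁ = 69, y₁ ≡ 10 mod 13. M₂ = 39, y₂ ≡ 13 mod 23. M₃ = 299, y₃ ≡ 2 mod 3. t = 8×69×10 + 11×39×13 + 1×299×2 ≡ 34 mod 897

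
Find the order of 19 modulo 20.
Powers of 19 mod 20: 19^1≡19, 19^2≡1. Order = 2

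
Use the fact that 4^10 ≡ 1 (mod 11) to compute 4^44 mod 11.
By Fermat: 4^{10} ≡ 1 (mod 11). 44 = 4×10 + 4. So 4^{44} ≡ 4^{4} ≡ 3 (mod 11)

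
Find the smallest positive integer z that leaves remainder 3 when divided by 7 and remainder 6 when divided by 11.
M = 7 × 11 = 77. M₁ = 11, y₁ ≡ 2 (mod 7). M₂ = 7, y₂ ≡ 8 (mod 11). z = 3×11×2 + 6×7×8 ≡ 17 (mod 77)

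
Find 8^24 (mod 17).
Using Fermat: 8^{16} ≡ 1 (mod 17). 24 ≡ 8 (mod 16). So 8^{24} ≡ 8^{8} ≡ 1 (mod 17)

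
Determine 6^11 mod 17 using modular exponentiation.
By repeated squaring mod 17: 6^{1}≡6, 6^{2}≡2, 6^{4}≡4, 6^{8}≡16. Then 6^{11} = 6^{8+2+1} ≡ 16 × 2 × 6 ≡ 5 mod 17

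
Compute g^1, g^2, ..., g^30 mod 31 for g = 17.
17^1, 17^2, ..., 17^{30} mod 31: [17, 10, 15, 7, 26, 8, 12, 18, 27, 25, 22, 2, 3, 20, 30, 14, 21, 16, 24, 5, 23, 19, 13, 4, 6, 9, 29, 28, 11, 1]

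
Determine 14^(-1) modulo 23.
Since 23 is prime, by Fermat 14^(-1) ≡ 14^{21} ≡ 5 (mod 23). Verify: 14 × 5 = 70 ≡ 1 (mod 23)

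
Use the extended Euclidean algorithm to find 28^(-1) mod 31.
Extended GCD: 28(10) + 31(-9) = 1. So 28^(-1) ≡ 10 (mod 31). Verify: 28 × 10 = 280 ≡ 1 (mod 31)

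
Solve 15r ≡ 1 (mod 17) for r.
Since 17 is prime, by Fermat 15^(-1) ≡ 15^{15} ≡ 8 (mod 17). Verify: 15 × 8 = 120 ≡ 1 (mod 17)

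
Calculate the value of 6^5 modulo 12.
By repeated squaring mod 12: 6^{1}≡6, 6^{2}≡0, 6^{4}≡0. Then 6^{5} = 6^{4+1} ≡ 0 × 6 ≡ 0 mod 12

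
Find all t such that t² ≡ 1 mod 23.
The square roots of 1 mod 23 are 1 and 22. Verify: 1² = 1 ≡ 1 mod 23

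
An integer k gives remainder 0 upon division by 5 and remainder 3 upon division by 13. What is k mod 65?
M = 5 × 13 = 65. M₁ = 13, y₁ ≡ 2 mod 5. M₂ = 5, y₂ ≡ 8 mod 13. k = 0×13×2 + 3×5×8 ≡ 55 mod 65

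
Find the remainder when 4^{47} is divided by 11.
By Fermat: 4^{10} ≡ 1 mod 11. 47 = 4×10 + 7. So 4^{47} ≡ 4^{7} ≡ 5 mod 11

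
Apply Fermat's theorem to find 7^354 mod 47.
By Fermat: 7^{46} ≡ 1 mod 47. 354 ≡ 32 mod 46. So 7^{354} ≡ 7^{32} ≡ 18 mod 47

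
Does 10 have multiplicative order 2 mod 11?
Powers of 10 mod 11: 10^1≡10, 10^2≡1. First k with 10^k≡1 is k=2. Yes, ord_11(10) = 2.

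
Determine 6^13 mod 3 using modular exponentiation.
By repeated squaring (mod 3): 6^{1}≡0, 6^{2}≡0, 6^{4}≡0, 6^{8}≡0. Then 6^{13} = 6^{8+4+1} ≡ 0 × 0 × 0 ≡ 0 (mod 3)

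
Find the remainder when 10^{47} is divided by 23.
By Fermat: 10^{22} ≡ 1 mod 23. 47 = 2×22 + 3. So 10^{47} ≡ 10^{3} ≡ 11 mod 23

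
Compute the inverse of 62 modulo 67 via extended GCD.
Extended GCD: 62(-27) + 67(25) = 1. So 62^(-1) ≡ -27 ≡ 40 mod 67. Verify: 62 × 40 = 2480 ≡ 1 mod 67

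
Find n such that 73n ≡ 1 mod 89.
Since 89 is prime, by Fermat 73^(-1) ≡ 73^{87} ≡ 50 mod 89. Verify: 73 × 50 = 3650 ≡ 1 mod 89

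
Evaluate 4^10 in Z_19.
By repeated squaring (mod 19): 4^{1}≡4, 4^{2}≡16, 4^{4}≡9, 4^{8}≡5. Then 4^{10} = 4^{8+2} ≡ 5 × 16 ≡ 4 (mod 19)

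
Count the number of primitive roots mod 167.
Number of primitive roots mod 167 = φ(p-1) = φ(166) = 82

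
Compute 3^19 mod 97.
By repeated squaring (mod 97): 3^{1}≡3, 3^{2}≡9, 3^{4}≡81, 3^{8}≡62, 3^{16}≡61. Then 3^{19} = 3^{16+2+1} ≡ 61 × 9 × 3 ≡ 95 (mod 97)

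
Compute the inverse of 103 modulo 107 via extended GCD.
Extended GCD: 103(-27) + 107(26) = 1. So 103^(-1) ≡ -27 ≡ 80 mod 107. Verify: 103 × 80 = 8240 ≡ 1 mod 107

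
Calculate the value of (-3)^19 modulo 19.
Using Fermat: (-3)^{18} ≡ 1 mod 19. 19 ≡ 1 mod 18. So (-3)^{19} ≡ (-3)^{1} ≡ 16 mod 19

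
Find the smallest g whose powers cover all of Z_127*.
g = 3. Powers: [3, 9, 27, 81, 116, 94, 28, ...] generates all 126 non-zero residues.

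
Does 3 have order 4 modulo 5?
ord_5(3) divides 4. For each prime q|4: 3^{2}≡4, none ≡ 1. So 3 has order 4 and is a primitive root mod 5.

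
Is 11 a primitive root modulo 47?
ord_47(11) divides 46. For each prime q|46: 11^{23}≡46, 11^{2}≡27, none ≡ 1. So 11 has order 46 and is a primitive root mod 47.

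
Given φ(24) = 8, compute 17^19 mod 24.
By Euler: 17^{8} ≡ 1 (mod 24) since gcd(17, 24) = 1. 19 = 2×8 + 3. So 17^{19} ≡ 17^{3} ≡ 17 (mod 24)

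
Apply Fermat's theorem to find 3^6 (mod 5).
By Fermat: 3^{4} ≡ 1 (mod 5). So 3^{6} = 3^{4} · 3^{2} ≡ 3^{2} ≡ 4 (mod 5)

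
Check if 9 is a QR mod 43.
By Euler's criterion: 9^{21} ≡ 1 mod 43. Since this equals 1, 9 is a QR.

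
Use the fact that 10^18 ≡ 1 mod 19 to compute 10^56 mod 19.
By Fermat: 10^{18} ≡ 1 mod 19. 56 = 3×18 + 2. So 10^{56} ≡ 10^{2} ≡ 5 mod 19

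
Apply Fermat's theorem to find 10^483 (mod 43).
By Fermat: 10^{42} ≡ 1 (mod 43). 483 ≡ 21 (mod 42). So 10^{483} ≡ 10^{21} ≡ 1 (mod 43)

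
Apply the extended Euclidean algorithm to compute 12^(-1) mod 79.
Extended GCD: 12(33) + 79(-5) = 1. So 12^(-1) ≡ 33 mod 79. Verify: 12 × 33 = 396 ≡ 1 mod 79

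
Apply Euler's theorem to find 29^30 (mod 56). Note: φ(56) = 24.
By Euler: 29^{24} ≡ 1 (mod 56) since gcd(29, 56) = 1. 30 = 1×24 + 6. So 29^{30} ≡ 29^{6} ≡ 1 (mod 56)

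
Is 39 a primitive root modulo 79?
ord_79(39) divides 78. For each prime q|78: 39^{39}≡78, 39^{26}≡55, 39^{6}≡21, none ≡ 1. So 39 has order 78 and is a primitive root mod 79.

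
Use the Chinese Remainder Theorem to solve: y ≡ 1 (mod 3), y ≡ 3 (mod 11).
M = 3 × 11 = 33. M₁ = 11, y₁ ≡ 2 (mod 3). M₂ = 3, y₂ ≡ 4 (mod 11). y = 1×11×2 + 3×3×4 ≡ 25 (mod 33)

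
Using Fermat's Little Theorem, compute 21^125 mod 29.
By Fermat: 21^{28} ≡ 1 (mod 29). 125 = 4×28 + 13. So 21^{125} ≡ 21^{13} ≡ 11 (mod 29)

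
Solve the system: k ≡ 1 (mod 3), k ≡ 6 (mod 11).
M = 3 × 11 = 33. M₁ = 11, y₁ ≡ 2 (mod 3). M₂ = 3, y₂ ≡ 4 (mod 11). k = 1×11×2 + 6×3×4 ≡ 28 (mod 33)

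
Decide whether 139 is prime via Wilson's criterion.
(138)! mod 139 = 138. Since 138 ≡ -1 mod 139, 139 is prime.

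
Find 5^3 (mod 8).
5^{3} = 125 ≡ 5 (mod 8)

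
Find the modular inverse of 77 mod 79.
Since 79 is prime, by Fermat 77^(-1) ≡ 77^{77} ≡ 39 mod 79. Verify: 77 × 39 = 3003 ≡ 1 mod 79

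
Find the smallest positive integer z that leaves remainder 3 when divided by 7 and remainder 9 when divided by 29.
M = 7 × 29 = 203. M₁ = 29, y₁ ≡ 1 mod 7. M₂ = 7, y₂ ≡ 25 mod 29. z = 3×29×1 + 9×7×25 ≡ 38 mod 203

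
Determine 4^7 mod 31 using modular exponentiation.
By repeated squaring (mod 31): 4^{1}≡4, 4^{2}≡16, 4^{4}≡8. Then 4^{7} = 4^{4+2+1} ≡ 8 × 16 × 4 ≡ 16 (mod 31)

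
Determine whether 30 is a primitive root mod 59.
ord_59(30) divides 58. For each prime q|58: 30^{29}≡58, 30^{2}≡15, none ≡ 1. So 30 has order 58 and is a primitive root mod 59.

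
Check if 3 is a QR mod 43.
By Euler's criterion: 3^{21} ≡ 42 (mod 43). Since this equals -1 (≡ 42), 3 is not a QR.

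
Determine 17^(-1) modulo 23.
Since 23 is prime, by Fermat 17^(-1) ≡ 17^{21} ≡ 19 mod 23. Verify: 17 × 19 = 323 ≡ 1 mod 23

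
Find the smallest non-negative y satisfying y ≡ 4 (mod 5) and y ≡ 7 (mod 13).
M = 5 × 13 = 65. M₁ = 13, y₁ ≡ 2 (mod 5). M₂ = 5, y₂ ≡ 8 (mod 13). y = 4×13×2 + 7×5×8 ≡ 59 (mod 65)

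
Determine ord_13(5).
Powers of 5 mod 13: 5^1≡5, 5^2≡12, 5^3≡8, 5^4≡1. Order = 4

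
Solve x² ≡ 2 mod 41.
The square roots of 2 mod 41 are 17 and 24. Verify: 17² = 289 ≡ 2 mod 41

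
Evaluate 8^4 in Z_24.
8^{4} = 4096 ≡ 16 (mod 24)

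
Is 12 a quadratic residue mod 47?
By Euler's criterion: 12^{23} ≡ 1 mod 47. Since this equals 1, 12 is a QR.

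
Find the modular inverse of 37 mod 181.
Since 181 is prime, by Fermat 37^(-1) ≡ 37^{179} ≡ 137 mod 181. Verify: 37 × 137 = 5069 ≡ 1 mod 181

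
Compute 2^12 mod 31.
By repeated squaring mod 31: 2^{1}≡2, 2^{2}≡4, 2^{4}≡16, 2^{8}≡8. Then 2^{12} = 2^{8+4} ≡ 8 × 16 ≡ 4 mod 31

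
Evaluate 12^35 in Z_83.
By repeated squaring (mod 83): 12^{1}≡12, 12^{2}≡61, 12^{4}≡69, 12^{8}≡30, 12^{16}≡70, 12^{32}≡3. Then 12^{35} = 12^{32+2+1} ≡ 3 × 61 × 12 ≡ 38 (mod 83)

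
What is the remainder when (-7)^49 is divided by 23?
Using Fermat: (-7)^{22} ≡ 1 mod 23. 49 ≡ 5 mod 22. So (-7)^{49} ≡ (-7)^{5} ≡ 6 mod 23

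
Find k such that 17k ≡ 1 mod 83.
Since 83 is prime, by Fermat 17^(-1) ≡ 17^{81} ≡ 44 mod 83. Verify: 17 × 44 = 748 ≡ 1 mod 83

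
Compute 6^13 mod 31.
By repeated squaring mod 31: 6^{1}≡6, 6^{2}≡5, 6^{4}≡25, 6^{8}≡5. Then 6^{13} = 6^{8+4+1} ≡ 5 × 25 × 6 ≡ 6 mod 31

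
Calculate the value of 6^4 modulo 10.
6^{4} = 1296 ≡ 6 (mod 10)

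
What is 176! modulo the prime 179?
(178)! = (176)! × (177) × (178) ≡ -1 mod 179. So (176)! ≡ -1 × [(178)(177)]^(-1) ≡ 89 mod 179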